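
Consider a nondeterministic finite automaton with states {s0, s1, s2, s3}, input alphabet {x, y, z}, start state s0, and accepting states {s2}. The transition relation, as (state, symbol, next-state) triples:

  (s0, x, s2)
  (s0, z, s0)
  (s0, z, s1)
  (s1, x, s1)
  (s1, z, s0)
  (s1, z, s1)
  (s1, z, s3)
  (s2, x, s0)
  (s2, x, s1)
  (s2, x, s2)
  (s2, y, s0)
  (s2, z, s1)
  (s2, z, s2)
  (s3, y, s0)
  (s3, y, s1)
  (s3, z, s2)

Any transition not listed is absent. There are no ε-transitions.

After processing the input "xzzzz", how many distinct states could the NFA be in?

Start in {s0}.
Read 'x': s0→{s2}; now {s2}.
Read 'z': s2→{s1, s2}; now {s1, s2}.
Read 'z': s1→{s0, s1, s3}, s2→{s1, s2}; now {s0, s1, s2, s3}.
Read 'z': s0→{s0, s1}, s1→{s0, s1, s3}, s2→{s1, s2}, s3→{s2}; now {s0, s1, s2, s3}.
Read 'z': s0→{s0, s1}, s1→{s0, s1, s3}, s2→{s1, s2}, s3→{s2}; now {s0, s1, s2, s3}.
That set has 4 states.

4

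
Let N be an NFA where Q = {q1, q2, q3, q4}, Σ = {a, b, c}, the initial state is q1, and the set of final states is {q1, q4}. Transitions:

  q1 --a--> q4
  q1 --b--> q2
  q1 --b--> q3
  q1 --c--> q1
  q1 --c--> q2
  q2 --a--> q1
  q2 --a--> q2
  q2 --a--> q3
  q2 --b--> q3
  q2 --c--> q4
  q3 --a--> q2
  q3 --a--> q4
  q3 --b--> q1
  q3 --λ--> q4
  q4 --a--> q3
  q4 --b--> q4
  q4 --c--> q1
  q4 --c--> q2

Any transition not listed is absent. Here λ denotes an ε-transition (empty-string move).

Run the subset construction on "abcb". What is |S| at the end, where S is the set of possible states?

Start in {q1}.
Read 'a': q1→{q4}; now {q4}.
Read 'b': q4→{q4}; now {q4}.
Read 'c': q4→{q1, q2}; now {q1, q2}.
Read 'b': q1→{q2, q3}, q2→{q3}; union {q2, q3}; ε-closure = {q2, q3, q4}.
That set has 3 states.

3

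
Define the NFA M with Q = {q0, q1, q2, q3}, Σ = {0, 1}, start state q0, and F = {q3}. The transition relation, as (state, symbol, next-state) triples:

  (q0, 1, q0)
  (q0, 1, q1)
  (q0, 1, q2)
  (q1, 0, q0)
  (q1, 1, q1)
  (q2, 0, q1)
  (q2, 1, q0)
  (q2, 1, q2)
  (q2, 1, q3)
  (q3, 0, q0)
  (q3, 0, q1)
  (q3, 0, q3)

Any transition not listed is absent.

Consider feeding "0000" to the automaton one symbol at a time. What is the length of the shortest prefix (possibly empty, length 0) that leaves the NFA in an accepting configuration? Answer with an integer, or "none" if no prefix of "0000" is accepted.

none

Start in {q0}.
Read '0': q0→∅; now ∅.
The set is empty and remains empty for the remaining 3 symbols.
No reachable set along the way intersects F.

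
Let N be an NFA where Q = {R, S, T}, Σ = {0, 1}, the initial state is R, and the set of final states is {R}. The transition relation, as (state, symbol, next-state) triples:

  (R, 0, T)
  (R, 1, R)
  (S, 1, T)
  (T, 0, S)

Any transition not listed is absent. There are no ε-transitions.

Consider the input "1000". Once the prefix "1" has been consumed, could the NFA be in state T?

No

Start in {R}.
Read '1': R→{R}; now {R}.
State T is not in {R}.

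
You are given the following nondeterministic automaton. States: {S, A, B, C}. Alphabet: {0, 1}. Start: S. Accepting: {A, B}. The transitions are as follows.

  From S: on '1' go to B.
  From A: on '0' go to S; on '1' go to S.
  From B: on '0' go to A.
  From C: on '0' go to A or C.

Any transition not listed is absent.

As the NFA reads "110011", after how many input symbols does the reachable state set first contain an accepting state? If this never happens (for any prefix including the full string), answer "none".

Start in {S}.
Read '1': {S} → {B}.
None of the earlier sets intersect F, but {B} does.

1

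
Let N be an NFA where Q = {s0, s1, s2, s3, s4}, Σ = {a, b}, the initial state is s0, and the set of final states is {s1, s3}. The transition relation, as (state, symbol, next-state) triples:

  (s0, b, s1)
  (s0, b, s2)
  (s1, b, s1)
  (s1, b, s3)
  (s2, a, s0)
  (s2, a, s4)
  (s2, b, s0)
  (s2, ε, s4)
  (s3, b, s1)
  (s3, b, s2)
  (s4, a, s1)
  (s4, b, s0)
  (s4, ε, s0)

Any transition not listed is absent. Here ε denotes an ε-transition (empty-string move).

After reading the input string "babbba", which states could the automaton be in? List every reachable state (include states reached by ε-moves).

Start in {s0}.
Read 'b': s0→{s1, s2}; union {s1, s2}; ε-closure = {s0, s1, s2, s4}.
Read 'a': s0→∅, s1→∅, s2→{s0, s4}, s4→{s1}; now {s0, s1, s4}.
Read 'b': s0→{s1, s2}, s1→{s1, s3}, s4→{s0}; union {s0, s1, s2, s3}; ε-closure = {s0, s1, s2, s3, s4}.
Read 'b': s0→{s1, s2}, s1→{s1, s3}, s2→{s0}, s3→{s1, s2}, s4→{s0}; union {s0, s1, s2, s3}; ε-closure = {s0, s1, s2, s3, s4}.
Read 'b': s0→{s1, s2}, s1→{s1, s3}, s2→{s0}, s3→{s1, s2}, s4→{s0}; union {s0, s1, s2, s3}; ε-closure = {s0, s1, s2, s3, s4}.
Read 'a': s0→∅, s1→∅, s2→{s0, s4}, s3→∅, s4→{s1}; now {s0, s1, s4}.

{s0, s1, s4}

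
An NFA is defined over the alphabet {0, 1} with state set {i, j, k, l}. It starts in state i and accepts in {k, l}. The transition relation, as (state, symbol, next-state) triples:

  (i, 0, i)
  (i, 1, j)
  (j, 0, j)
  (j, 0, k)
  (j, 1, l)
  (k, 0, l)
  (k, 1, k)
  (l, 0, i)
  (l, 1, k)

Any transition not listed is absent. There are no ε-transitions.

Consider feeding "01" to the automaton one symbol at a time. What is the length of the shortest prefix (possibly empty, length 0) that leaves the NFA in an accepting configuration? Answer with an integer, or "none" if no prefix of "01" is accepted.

none

Start in {i}.
Read '0': i→{i}; now {i}.
Read '1': i→{j}; now {j}.
No reachable set along the way intersects F.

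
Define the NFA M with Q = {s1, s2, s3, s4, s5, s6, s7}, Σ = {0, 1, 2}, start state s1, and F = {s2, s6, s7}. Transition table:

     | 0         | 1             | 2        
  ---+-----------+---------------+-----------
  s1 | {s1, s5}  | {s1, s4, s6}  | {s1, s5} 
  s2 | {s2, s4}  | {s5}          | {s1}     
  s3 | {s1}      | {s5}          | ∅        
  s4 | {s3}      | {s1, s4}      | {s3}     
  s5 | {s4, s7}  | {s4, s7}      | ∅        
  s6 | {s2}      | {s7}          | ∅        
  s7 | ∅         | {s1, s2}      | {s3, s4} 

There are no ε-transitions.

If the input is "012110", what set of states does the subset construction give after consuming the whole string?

Start in {s1}.
Read '0': {s1} → {s1, s5}.
Read '1': {s1, s5} → {s1, s4, s6, s7}.
Read '2': {s1, s4, s6, s7} → {s1, s3, s4, s5}.
Read '1': {s1, s3, s4, s5} → {s1, s4, s5, s6, s7}.
Read '1': {s1, s4, s5, s6, s7} → {s1, s2, s4, s6, s7}.
Read '0': {s1, s2, s4, s6, s7} → {s1, s2, s3, s4, s5}.

{s1, s2, s3, s4, s5}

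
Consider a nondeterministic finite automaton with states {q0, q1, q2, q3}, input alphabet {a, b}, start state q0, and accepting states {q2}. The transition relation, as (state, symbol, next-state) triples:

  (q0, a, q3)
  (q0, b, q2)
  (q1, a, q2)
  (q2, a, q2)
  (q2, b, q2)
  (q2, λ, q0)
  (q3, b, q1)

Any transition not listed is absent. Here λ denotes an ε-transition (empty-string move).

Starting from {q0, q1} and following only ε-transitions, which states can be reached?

{q0, q1}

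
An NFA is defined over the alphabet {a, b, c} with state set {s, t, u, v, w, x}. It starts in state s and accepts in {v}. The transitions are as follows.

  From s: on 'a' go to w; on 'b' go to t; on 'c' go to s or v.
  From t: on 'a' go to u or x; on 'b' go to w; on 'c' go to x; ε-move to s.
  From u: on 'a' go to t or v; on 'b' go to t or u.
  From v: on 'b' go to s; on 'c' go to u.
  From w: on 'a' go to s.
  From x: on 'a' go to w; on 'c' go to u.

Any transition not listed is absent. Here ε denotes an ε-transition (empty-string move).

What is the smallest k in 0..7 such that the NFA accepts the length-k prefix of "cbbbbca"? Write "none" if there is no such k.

Start in {s}.
Read 'c': {s} → {s, v}.
None of the earlier sets intersect F, but {s, v} does.

1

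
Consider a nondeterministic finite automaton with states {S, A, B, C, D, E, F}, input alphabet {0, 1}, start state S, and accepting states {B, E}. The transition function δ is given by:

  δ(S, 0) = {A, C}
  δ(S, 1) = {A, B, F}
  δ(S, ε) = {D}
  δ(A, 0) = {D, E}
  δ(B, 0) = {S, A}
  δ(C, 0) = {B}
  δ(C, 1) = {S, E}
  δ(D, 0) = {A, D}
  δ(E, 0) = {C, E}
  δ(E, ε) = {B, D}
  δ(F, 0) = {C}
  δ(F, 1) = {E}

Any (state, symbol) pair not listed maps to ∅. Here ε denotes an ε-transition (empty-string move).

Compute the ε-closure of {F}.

{F}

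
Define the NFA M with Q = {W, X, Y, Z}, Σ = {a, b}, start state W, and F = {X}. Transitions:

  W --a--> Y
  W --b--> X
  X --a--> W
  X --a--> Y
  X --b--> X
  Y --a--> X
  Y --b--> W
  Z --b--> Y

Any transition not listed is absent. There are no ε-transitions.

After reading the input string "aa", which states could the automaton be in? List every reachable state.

Start in {W}.
Read 'a': {W} → {Y}.
Read 'a': {Y} → {X}.

{X}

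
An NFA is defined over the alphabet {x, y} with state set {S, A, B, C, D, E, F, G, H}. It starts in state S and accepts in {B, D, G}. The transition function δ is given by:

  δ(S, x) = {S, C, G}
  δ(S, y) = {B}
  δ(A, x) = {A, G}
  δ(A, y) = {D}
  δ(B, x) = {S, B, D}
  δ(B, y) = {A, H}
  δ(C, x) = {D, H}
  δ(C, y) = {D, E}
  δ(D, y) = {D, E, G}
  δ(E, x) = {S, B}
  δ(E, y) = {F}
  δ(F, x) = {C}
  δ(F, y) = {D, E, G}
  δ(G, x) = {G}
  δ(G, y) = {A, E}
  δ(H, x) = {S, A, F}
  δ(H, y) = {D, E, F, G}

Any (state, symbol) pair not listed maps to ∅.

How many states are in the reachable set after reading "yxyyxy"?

6

Start in {S}.
Read 'y': {S} → {B}.
Read 'x': {B} → {S, B, D}.
Read 'y': {S, B, D} → {A, B, D, E, G, H}.
Read 'y': {A, B, D, E, G, H} → {A, D, E, F, G, H}.
Read 'x': {A, D, E, F, G, H} → {S, A, B, C, F, G}.
Read 'y': {S, A, B, C, F, G} → {A, B, D, E, G, H}.
That set has 6 states.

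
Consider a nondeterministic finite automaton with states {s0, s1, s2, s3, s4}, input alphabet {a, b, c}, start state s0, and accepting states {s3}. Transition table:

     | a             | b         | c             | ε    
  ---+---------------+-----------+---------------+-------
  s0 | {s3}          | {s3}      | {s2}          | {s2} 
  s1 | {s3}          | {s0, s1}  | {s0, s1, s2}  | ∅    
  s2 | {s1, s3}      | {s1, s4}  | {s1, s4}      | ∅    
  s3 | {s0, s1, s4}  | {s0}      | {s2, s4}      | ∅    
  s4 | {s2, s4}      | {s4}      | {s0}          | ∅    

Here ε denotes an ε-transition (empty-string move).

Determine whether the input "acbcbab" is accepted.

Yes

Start: ε-closure({s0}) = {s0, s2}.
Read 'a': s0→{s3}, s2→{s1, s3}; now {s1, s3}.
Read 'c': s1→{s0, s1, s2}, s3→{s2, s4}; now {s0, s1, s2, s4}.
Read 'b': s0→{s3}, s1→{s0, s1}, s2→{s1, s4}, s4→{s4}; union {s0, s1, s3, s4}; ε-closure = {s0, s1, s2, s3, s4}.
Read 'c': s0→{s2}, s1→{s0, s1, s2}, s2→{s1, s4}, s3→{s2, s4}, s4→{s0}; now {s0, s1, s2, s4}.
Read 'b': s0→{s3}, s1→{s0, s1}, s2→{s1, s4}, s4→{s4}; union {s0, s1, s3, s4}; ε-closure = {s0, s1, s2, s3, s4}.
Read 'a': s0→{s3}, s1→{s3}, s2→{s1, s3}, s3→{s0, s1, s4}, s4→{s2, s4}; now {s0, s1, s2, s3, s4}.
Read 'b': s0→{s3}, s1→{s0, s1}, s2→{s1, s4}, s3→{s0}, s4→{s4}; union {s0, s1, s3, s4}; ε-closure = {s0, s1, s2, s3, s4}.
The final set {s0, s1, s2, s3, s4} contains the accepting state s3.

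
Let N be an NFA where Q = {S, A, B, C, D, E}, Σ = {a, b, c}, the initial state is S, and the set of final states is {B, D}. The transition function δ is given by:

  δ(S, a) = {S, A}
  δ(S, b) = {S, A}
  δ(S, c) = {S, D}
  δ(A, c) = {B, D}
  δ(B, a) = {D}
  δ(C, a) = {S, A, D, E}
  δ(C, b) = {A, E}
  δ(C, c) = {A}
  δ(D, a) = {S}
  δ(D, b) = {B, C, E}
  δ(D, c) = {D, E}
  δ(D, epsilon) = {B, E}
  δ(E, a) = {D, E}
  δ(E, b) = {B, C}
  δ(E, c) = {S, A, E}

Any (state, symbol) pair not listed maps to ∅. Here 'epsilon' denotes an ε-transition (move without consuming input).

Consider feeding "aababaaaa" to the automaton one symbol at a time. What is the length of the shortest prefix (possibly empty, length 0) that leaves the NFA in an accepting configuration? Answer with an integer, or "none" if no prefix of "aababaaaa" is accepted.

Start in {S}.
Read 'a': {S} → {S, A}.
Read 'a': {S, A} → {S, A}.
Read 'b': {S, A} → {S, A}.
Read 'a': {S, A} → {S, A}.
Read 'b': {S, A} → {S, A}.
Read 'a': {S, A} → {S, A}.
Read 'a': {S, A} → {S, A}.
Read 'a': {S, A} → {S, A}.
Read 'a': {S, A} → {S, A}.
No reachable set along the way intersects F.

none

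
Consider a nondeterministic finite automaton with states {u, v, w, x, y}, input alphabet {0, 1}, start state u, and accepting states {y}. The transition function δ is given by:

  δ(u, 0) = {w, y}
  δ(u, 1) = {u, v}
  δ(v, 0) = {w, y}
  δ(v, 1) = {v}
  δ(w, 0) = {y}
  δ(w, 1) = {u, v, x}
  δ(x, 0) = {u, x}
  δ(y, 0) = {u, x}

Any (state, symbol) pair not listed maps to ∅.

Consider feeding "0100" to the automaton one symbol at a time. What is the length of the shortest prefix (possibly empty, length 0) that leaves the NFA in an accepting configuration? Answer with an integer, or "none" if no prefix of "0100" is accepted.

1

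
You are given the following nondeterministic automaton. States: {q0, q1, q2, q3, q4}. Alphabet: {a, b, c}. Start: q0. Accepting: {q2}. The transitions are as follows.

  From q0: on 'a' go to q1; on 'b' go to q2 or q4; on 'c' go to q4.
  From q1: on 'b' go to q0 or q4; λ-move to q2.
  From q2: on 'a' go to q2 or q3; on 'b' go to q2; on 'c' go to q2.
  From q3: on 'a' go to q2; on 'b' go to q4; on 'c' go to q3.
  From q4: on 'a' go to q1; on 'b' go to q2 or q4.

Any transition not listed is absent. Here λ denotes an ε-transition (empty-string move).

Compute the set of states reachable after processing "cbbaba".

{q1, q2, q3}

Start in {q0}.
Read 'c': q0→{q4}; now {q4}.
Read 'b': q4→{q2, q4}; now {q2, q4}.
Read 'b': q2→{q2}, q4→{q2, q4}; now {q2, q4}.
Read 'a': q2→{q2, q3}, q4→{q1}; now {q1, q2, q3}.
Read 'b': q1→{q0, q4}, q2→{q2}, q3→{q4}; now {q0, q2, q4}.
Read 'a': q0→{q1}, q2→{q2, q3}, q4→{q1}; now {q1, q2, q3}.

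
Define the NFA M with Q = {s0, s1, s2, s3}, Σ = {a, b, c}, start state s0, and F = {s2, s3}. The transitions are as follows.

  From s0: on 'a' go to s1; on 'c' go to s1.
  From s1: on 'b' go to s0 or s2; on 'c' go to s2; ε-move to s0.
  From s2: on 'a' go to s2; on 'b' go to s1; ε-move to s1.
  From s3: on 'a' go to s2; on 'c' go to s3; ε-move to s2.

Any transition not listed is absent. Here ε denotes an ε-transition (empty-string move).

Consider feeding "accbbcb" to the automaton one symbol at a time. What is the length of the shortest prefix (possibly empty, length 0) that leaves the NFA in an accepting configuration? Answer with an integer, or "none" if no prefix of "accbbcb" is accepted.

2

Start in {s0}.
Read 'a': s0→{s1}; union {s1}; ε-closure = {s0, s1}.
Read 'c': s0→{s1}, s1→{s2}; union {s1, s2}; ε-closure = {s0, s1, s2}.
None of the earlier sets intersect F, but {s0, s1, s2} does.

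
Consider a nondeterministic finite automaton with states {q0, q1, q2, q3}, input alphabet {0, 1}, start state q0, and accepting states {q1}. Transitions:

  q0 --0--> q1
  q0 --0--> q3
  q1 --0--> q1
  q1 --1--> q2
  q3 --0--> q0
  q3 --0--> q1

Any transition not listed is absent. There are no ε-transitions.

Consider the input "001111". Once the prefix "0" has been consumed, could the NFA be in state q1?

Yes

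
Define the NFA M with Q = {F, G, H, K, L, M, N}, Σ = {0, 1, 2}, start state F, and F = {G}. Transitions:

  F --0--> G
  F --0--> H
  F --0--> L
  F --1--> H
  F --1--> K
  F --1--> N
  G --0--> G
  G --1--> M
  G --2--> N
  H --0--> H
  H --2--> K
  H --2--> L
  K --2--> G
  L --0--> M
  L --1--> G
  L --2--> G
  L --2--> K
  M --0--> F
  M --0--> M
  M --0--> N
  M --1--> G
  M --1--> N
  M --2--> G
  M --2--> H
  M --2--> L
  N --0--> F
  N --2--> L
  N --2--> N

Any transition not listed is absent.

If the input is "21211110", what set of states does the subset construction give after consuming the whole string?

Start in {F}.
Read '2': F→∅; now ∅.
The set is empty and remains empty for the remaining 7 symbols.

∅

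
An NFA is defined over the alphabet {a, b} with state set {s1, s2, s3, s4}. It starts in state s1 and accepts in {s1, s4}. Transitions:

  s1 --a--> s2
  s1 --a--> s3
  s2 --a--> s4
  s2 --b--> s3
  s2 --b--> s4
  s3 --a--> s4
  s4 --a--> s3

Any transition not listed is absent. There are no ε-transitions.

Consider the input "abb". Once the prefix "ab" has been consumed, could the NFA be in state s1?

Start in {s1}.
Read 'a': {s1} → {s2, s3}.
Read 'b': {s2, s3} → {s3, s4}.
State s1 is not in {s3, s4}.

No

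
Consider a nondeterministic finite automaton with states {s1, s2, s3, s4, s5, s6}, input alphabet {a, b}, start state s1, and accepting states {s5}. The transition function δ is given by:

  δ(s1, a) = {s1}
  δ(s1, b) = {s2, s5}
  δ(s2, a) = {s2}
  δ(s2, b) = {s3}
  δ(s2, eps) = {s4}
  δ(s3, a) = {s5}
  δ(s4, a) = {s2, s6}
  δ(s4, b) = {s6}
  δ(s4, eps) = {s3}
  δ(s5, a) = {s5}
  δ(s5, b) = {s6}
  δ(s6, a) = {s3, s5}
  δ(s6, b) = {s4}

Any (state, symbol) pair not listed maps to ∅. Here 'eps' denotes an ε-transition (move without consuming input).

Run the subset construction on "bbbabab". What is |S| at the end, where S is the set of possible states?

3

Start in {s1}.
Read 'b': {s1} → {s2, s3, s4, s5}.
Read 'b': {s2, s3, s4, s5} → {s3, s6}.
Read 'b': {s3, s6} → {s3, s4}.
Read 'a': {s3, s4} → {s2, s3, s4, s5, s6}.
Read 'b': {s2, s3, s4, s5, s6} → {s3, s4, s6}.
Read 'a': {s3, s4, s6} → {s2, s3, s4, s5, s6}.
Read 'b': {s2, s3, s4, s5, s6} → {s3, s4, s6}.
That set has 3 states.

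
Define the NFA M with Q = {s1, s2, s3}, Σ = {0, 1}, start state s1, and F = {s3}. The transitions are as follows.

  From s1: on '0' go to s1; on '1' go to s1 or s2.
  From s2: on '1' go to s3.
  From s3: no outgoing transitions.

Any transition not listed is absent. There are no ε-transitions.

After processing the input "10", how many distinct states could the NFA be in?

Start in {s1}.
Read '1': {s1} → {s1, s2}.
Read '0': {s1, s2} → {s1}.
That set has 1 state.

1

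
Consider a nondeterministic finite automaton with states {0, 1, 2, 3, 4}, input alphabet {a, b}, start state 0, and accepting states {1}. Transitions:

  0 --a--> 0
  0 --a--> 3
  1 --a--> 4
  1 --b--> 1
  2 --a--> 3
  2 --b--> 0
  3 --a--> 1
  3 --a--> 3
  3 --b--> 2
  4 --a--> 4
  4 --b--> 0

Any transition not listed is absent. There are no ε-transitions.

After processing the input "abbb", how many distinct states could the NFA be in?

Start in {0}.
Read 'a': {0} → {0, 3}.
Read 'b': {0, 3} → {2}.
Read 'b': {2} → {0}.
Read 'b': {0} → ∅.
That set has 0 states.

0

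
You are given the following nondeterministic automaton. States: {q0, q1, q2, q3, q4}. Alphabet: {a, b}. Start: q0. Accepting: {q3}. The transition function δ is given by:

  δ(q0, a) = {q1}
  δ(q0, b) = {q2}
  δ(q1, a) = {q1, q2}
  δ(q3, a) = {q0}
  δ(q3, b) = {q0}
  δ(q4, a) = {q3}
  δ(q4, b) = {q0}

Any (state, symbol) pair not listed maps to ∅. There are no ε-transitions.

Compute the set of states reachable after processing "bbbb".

Start in {q0}.
Read 'b': q0→{q2}; now {q2}.
Read 'b': q2→∅; now ∅.
The set is empty and remains empty for the remaining 2 symbols.

∅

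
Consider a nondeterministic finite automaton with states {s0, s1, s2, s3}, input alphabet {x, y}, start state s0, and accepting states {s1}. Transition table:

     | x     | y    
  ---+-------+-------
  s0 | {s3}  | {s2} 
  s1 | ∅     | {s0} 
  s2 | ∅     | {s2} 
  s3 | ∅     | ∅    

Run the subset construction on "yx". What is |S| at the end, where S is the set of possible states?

0

Start in {s0}.
Read 'y': s0→{s2}; now {s2}.
Read 'x': s2→∅; now ∅.
That set has 0 states.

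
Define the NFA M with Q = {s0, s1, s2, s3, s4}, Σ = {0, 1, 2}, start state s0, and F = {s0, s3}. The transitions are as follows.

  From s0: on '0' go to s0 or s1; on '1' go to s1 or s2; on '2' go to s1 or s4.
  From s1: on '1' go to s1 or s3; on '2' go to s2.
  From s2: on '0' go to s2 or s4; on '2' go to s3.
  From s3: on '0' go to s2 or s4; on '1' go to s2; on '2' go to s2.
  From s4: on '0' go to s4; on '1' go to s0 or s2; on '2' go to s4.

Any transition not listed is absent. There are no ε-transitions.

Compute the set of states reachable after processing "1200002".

Start in {s0}.
Read '1': {s0} → {s1, s2}.
Read '2': {s1, s2} → {s2, s3}.
Read '0': {s2, s3} → {s2, s4}.
Read '0': {s2, s4} → {s2, s4}.
Read '0': {s2, s4} → {s2, s4}.
Read '0': {s2, s4} → {s2, s4}.
Read '2': {s2, s4} → {s3, s4}.

{s3, s4}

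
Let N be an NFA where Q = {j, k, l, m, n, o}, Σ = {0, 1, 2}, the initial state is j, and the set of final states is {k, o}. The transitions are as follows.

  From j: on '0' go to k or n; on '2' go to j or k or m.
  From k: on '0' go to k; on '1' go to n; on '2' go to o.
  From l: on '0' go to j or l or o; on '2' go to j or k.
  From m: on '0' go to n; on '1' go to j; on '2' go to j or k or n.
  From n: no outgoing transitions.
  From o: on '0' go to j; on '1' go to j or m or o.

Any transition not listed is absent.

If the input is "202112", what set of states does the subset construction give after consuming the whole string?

{j, k, m, n}

Start in {j}.
Read '2': {j} → {j, k, m}.
Read '0': {j, k, m} → {k, n}.
Read '2': {k, n} → {o}.
Read '1': {o} → {j, m, o}.
Read '1': {j, m, o} → {j, m, o}.
Read '2': {j, m, o} → {j, k, m, n}.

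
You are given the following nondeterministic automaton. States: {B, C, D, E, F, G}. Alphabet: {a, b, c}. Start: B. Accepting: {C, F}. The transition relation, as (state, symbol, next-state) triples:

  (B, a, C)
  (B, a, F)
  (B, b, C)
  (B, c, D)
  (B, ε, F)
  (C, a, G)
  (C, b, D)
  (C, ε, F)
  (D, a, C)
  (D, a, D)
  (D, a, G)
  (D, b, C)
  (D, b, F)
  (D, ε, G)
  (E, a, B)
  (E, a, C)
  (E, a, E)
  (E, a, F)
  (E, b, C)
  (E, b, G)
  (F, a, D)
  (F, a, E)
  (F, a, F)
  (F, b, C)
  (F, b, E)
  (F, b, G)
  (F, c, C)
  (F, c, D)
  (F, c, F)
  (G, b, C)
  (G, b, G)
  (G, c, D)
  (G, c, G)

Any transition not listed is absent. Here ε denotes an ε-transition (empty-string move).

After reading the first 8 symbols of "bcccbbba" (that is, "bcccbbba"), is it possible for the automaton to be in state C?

Yes

Start: ε-closure({B}) = {B, F}.
Read 'b': {B, F} → {C, E, F, G}.
Read 'c': {C, E, F, G} → {C, D, F, G}.
Read 'c': {C, D, F, G} → {C, D, F, G}.
Read 'c': {C, D, F, G} → {C, D, F, G}.
Read 'b': {C, D, F, G} → {C, D, E, F, G}.
Read 'b': {C, D, E, F, G} → {C, D, E, F, G}.
Read 'b': {C, D, E, F, G} → {C, D, E, F, G}.
Read 'a': {C, D, E, F, G} → {B, C, D, E, F, G}.
State C is in {B, C, D, E, F, G}.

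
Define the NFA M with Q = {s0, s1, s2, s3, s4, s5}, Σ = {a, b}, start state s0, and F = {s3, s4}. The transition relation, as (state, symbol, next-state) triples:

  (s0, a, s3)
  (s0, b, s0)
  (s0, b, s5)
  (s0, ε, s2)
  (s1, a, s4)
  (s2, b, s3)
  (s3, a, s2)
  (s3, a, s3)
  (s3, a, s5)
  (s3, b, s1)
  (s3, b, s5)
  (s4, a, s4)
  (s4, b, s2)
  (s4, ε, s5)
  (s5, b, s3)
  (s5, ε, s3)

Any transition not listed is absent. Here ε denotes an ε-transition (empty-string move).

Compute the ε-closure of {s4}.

{s3, s4, s5}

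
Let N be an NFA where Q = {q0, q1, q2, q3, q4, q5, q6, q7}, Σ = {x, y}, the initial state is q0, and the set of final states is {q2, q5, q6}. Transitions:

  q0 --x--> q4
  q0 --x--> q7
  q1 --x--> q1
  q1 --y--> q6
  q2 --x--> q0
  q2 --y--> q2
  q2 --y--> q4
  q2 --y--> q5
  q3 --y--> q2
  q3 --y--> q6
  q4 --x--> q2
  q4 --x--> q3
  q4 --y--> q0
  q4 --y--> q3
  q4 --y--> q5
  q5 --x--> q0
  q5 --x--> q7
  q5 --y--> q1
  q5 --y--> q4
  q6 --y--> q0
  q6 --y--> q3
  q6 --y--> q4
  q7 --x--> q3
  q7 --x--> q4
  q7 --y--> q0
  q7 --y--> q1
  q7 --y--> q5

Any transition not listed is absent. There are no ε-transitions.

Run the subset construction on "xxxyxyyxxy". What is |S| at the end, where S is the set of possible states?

7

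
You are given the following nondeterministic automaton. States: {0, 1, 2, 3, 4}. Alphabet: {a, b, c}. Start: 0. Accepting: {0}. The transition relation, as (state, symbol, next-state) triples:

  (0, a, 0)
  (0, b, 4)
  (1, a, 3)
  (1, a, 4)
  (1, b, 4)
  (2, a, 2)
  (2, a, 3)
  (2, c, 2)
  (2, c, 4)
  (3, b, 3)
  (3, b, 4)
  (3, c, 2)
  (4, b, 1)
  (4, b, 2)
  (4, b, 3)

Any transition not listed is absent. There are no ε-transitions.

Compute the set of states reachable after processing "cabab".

∅

Start in {0}.
Read 'c': 0→∅; now ∅.
The set is empty and remains empty for the remaining 4 symbols.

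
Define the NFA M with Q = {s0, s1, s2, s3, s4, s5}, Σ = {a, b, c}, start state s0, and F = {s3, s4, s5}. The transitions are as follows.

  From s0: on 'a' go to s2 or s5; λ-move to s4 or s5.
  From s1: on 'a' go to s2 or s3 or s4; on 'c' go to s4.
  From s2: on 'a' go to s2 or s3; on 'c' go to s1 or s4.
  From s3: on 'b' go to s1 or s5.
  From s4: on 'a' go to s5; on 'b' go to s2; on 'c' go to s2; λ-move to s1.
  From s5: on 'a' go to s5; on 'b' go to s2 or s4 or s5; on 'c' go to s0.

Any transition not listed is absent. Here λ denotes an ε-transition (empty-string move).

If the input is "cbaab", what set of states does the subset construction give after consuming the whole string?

Start: ε-closure({s0}) = {s0, s1, s4, s5}.
Read 'c': s0→∅, s1→{s4}, s4→{s2}, s5→{s0}; union {s0, s2, s4}; ε-closure = {s0, s1, s2, s4, s5}.
Read 'b': s0→∅, s1→∅, s2→∅, s4→{s2}, s5→{s2, s4, s5}; union {s2, s4, s5}; ε-closure = {s1, s2, s4, s5}.
Read 'a': s1→{s2, s3, s4}, s2→{s2, s3}, s4→{s5}, s5→{s5}; union {s2, s3, s4, s5}; ε-closure = {s1, s2, s3, s4, s5}.
Read 'a': s1→{s2, s3, s4}, s2→{s2, s3}, s3→∅, s4→{s5}, s5→{s5}; union {s2, s3, s4, s5}; ε-closure = {s1, s2, s3, s4, s5}.
Read 'b': s1→∅, s2→∅, s3→{s1, s5}, s4→{s2}, s5→{s2, s4, s5}; now {s1, s2, s4, s5}.

{s1, s2, s4, s5}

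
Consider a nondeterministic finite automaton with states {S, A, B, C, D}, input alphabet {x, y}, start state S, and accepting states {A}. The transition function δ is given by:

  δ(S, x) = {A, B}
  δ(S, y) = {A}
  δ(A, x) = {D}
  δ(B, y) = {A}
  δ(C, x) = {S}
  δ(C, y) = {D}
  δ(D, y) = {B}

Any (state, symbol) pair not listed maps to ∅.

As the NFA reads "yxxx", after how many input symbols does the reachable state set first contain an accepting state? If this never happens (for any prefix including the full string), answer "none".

1

Start in {S}.
Read 'y': S→{A}; now {A}.
None of the earlier sets intersect F, but {A} does.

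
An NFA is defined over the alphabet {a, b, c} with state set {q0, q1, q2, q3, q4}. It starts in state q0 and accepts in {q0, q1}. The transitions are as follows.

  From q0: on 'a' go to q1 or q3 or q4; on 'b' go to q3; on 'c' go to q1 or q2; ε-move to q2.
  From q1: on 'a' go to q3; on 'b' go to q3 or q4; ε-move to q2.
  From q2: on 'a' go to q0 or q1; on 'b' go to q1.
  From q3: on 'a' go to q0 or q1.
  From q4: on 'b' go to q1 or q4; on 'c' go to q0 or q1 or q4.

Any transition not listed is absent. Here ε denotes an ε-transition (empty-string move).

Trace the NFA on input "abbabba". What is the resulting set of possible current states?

{q0, q1, q2, q3}

Start: ε-closure({q0}) = {q0, q2}.
Read 'a': q0→{q1, q3, q4}, q2→{q0, q1}; union {q0, q1, q3, q4}; ε-closure = {q0, q1, q2, q3, q4}.
Read 'b': q0→{q3}, q1→{q3, q4}, q2→{q1}, q3→∅, q4→{q1, q4}; union {q1, q3, q4}; ε-closure = {q1, q2, q3, q4}.
Read 'b': q1→{q3, q4}, q2→{q1}, q3→∅, q4→{q1, q4}; union {q1, q3, q4}; ε-closure = {q1, q2, q3, q4}.
Read 'a': q1→{q3}, q2→{q0, q1}, q3→{q0, q1}, q4→∅; union {q0, q1, q3}; ε-closure = {q0, q1, q2, q3}.
Read 'b': q0→{q3}, q1→{q3, q4}, q2→{q1}, q3→∅; union {q1, q3, q4}; ε-closure = {q1, q2, q3, q4}.
Read 'b': q1→{q3, q4}, q2→{q1}, q3→∅, q4→{q1, q4}; union {q1, q3, q4}; ε-closure = {q1, q2, q3, q4}.
Read 'a': q1→{q3}, q2→{q0, q1}, q3→{q0, q1}, q4→∅; union {q0, q1, q3}; ε-closure = {q0, q1, q2, q3}.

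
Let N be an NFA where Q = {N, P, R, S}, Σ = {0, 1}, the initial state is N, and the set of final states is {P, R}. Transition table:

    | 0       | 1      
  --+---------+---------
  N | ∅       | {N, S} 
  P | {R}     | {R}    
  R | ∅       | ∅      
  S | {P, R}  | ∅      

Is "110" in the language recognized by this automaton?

Yes

Start in {N}.
Read '1': {N} → {N, S}.
Read '1': {N, S} → {N, S}.
Read '0': {N, S} → {P, R}.
The final set {P, R} contains the accepting states P, R.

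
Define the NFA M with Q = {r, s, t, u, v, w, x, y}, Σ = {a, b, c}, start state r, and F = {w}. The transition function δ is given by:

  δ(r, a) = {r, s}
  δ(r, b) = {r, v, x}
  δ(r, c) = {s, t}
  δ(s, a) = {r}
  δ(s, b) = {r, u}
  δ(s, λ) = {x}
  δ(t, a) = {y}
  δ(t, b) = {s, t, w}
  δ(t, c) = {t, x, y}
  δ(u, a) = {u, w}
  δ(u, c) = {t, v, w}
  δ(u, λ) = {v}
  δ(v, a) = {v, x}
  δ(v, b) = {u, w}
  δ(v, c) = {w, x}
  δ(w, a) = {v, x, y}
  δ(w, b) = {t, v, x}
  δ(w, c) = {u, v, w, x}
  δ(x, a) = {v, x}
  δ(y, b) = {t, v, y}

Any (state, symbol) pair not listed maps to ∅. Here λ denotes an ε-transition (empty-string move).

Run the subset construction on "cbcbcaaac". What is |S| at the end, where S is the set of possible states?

6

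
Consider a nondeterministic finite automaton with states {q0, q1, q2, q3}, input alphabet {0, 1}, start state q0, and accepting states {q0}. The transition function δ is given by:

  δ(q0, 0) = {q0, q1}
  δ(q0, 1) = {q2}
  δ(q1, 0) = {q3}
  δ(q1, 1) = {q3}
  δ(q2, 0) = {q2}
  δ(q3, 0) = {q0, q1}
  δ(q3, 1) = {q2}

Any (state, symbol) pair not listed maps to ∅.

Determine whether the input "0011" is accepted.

Start in {q0}.
Read '0': q0→{q0, q1}; now {q0, q1}.
Read '0': q0→{q0, q1}, q1→{q3}; now {q0, q1, q3}.
Read '1': q0→{q2}, q1→{q3}, q3→{q2}; now {q2, q3}.
Read '1': q2→∅, q3→{q2}; now {q2}.
The final set {q2} contains no accepting state.

No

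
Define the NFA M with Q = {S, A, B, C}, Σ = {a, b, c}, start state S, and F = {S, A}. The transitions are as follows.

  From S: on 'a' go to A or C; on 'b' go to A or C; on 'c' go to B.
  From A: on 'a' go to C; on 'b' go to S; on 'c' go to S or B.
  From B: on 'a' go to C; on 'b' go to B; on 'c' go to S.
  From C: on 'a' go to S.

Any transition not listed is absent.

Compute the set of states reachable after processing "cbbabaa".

∅

Start in {S}.
Read 'c': S→{B}; now {B}.
Read 'b': B→{B}; now {B}.
Read 'b': B→{B}; now {B}.
Read 'a': B→{C}; now {C}.
Read 'b': C→∅; now ∅.
The set is empty and remains empty for the remaining 2 symbols.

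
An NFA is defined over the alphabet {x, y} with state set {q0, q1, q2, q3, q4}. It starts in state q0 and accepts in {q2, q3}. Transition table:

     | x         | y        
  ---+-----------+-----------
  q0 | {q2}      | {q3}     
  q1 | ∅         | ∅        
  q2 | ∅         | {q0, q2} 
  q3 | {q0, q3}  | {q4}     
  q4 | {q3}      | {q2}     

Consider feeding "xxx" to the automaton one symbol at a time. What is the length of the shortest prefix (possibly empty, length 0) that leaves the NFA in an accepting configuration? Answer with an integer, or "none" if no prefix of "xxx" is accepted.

Start in {q0}.
Read 'x': {q0} → {q2}.
None of the earlier sets intersect F, but {q2} does.

1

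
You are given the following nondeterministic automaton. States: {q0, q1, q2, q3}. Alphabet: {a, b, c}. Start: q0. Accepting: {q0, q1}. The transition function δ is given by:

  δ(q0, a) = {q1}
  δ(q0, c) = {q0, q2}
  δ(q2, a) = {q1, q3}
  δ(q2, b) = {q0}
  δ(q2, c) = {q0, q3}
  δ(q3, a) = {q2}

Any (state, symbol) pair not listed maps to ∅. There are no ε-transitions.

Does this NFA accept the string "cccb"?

Yes

Start in {q0}.
Read 'c': q0→{q0, q2}; now {q0, q2}.
Read 'c': q0→{q0, q2}, q2→{q0, q3}; now {q0, q2, q3}.
Read 'c': q0→{q0, q2}, q2→{q0, q3}, q3→∅; now {q0, q2, q3}.
Read 'b': q0→∅, q2→{q0}, q3→∅; now {q0}.
The final set {q0} contains the accepting state q0.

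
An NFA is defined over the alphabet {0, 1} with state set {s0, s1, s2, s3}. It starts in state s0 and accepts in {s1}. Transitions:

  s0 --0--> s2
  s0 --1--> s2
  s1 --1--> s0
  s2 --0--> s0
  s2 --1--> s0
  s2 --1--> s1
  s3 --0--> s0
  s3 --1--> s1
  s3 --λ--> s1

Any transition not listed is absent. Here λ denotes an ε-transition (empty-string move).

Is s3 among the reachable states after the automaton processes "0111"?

No

Start in {s0}.
Read '0': {s0} → {s2}.
Read '1': {s2} → {s0, s1}.
Read '1': {s0, s1} → {s0, s2}.
Read '1': {s0, s2} → {s0, s1, s2}.
State s3 is not in {s0, s1, s2}.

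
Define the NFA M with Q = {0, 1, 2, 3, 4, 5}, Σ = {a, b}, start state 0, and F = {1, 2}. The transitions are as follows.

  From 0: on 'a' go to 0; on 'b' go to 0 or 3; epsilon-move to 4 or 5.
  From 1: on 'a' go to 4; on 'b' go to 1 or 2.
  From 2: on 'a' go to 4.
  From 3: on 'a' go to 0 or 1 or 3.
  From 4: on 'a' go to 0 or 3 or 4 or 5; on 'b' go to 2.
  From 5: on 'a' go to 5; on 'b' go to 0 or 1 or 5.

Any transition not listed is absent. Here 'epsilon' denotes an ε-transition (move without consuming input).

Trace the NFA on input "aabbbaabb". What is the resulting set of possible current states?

{0, 1, 2, 3, 4, 5}

Start: ε-closure({0}) = {0, 4, 5}.
Read 'a': {0, 4, 5} → {0, 3, 4, 5}.
Read 'a': {0, 3, 4, 5} → {0, 1, 3, 4, 5}.
Read 'b': {0, 1, 3, 4, 5} → {0, 1, 2, 3, 4, 5}.
Read 'b': {0, 1, 2, 3, 4, 5} → {0, 1, 2, 3, 4, 5}.
Read 'b': {0, 1, 2, 3, 4, 5} → {0, 1, 2, 3, 4, 5}.
Read 'a': {0, 1, 2, 3, 4, 5} → {0, 1, 3, 4, 5}.
Read 'a': {0, 1, 3, 4, 5} → {0, 1, 3, 4, 5}.
Read 'b': {0, 1, 3, 4, 5} → {0, 1, 2, 3, 4, 5}.
Read 'b': {0, 1, 2, 3, 4, 5} → {0, 1, 2, 3, 4, 5}.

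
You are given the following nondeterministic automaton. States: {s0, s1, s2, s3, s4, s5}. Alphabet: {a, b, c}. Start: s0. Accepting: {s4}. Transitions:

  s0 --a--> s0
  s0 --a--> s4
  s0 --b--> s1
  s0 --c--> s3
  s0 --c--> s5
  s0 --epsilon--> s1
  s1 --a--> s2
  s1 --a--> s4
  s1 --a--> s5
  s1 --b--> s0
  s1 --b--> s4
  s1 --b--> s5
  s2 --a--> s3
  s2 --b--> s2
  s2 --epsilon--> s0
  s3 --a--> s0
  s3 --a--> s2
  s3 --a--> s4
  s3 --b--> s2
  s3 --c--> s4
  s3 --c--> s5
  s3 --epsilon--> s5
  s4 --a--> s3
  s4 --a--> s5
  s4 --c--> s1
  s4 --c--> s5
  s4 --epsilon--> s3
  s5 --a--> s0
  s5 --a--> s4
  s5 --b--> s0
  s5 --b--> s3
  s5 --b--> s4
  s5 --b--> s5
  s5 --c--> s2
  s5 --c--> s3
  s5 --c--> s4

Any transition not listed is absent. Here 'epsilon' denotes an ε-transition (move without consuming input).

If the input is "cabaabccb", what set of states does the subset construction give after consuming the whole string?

Start: ε-closure({s0}) = {s0, s1}.
Read 'c': {s0, s1} → {s3, s5}.
Read 'a': {s3, s5} → {s0, s1, s2, s3, s4, s5}.
Read 'b': {s0, s1, s2, s3, s4, s5} → {s0, s1, s2, s3, s4, s5}.
Read 'a': {s0, s1, s2, s3, s4, s5} → {s0, s1, s2, s3, s4, s5}.
Read 'a': {s0, s1, s2, s3, s4, s5} → {s0, s1, s2, s3, s4, s5}.
Read 'b': {s0, s1, s2, s3, s4, s5} → {s0, s1, s2, s3, s4, s5}.
Read 'c': {s0, s1, s2, s3, s4, s5} → {s0, s1, s2, s3, s4, s5}.
Read 'c': {s0, s1, s2, s3, s4, s5} → {s0, s1, s2, s3, s4, s5}.
Read 'b': {s0, s1, s2, s3, s4, s5} → {s0, s1, s2, s3, s4, s5}.

{s0, s1, s2, s3, s4, s5}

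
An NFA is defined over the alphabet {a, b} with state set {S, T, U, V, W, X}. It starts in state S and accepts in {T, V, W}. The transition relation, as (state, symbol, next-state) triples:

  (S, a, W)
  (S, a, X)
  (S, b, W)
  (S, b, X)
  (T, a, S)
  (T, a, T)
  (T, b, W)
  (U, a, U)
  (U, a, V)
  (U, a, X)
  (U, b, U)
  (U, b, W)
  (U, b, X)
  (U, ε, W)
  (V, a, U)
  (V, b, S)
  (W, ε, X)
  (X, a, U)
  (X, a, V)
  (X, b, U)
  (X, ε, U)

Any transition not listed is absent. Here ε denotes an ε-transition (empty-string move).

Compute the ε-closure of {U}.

Begin with {U}.
ε-move U → W; add W.
ε-move W → X; add X.

{U, W, X}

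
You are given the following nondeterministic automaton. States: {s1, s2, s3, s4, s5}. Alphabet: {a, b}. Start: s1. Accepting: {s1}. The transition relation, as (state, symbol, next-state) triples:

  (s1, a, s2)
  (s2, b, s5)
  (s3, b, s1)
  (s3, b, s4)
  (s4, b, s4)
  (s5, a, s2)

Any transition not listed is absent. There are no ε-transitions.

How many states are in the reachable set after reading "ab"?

1

Start in {s1}.
Read 'a': {s1} → {s2}.
Read 'b': {s2} → {s5}.
That set has 1 state.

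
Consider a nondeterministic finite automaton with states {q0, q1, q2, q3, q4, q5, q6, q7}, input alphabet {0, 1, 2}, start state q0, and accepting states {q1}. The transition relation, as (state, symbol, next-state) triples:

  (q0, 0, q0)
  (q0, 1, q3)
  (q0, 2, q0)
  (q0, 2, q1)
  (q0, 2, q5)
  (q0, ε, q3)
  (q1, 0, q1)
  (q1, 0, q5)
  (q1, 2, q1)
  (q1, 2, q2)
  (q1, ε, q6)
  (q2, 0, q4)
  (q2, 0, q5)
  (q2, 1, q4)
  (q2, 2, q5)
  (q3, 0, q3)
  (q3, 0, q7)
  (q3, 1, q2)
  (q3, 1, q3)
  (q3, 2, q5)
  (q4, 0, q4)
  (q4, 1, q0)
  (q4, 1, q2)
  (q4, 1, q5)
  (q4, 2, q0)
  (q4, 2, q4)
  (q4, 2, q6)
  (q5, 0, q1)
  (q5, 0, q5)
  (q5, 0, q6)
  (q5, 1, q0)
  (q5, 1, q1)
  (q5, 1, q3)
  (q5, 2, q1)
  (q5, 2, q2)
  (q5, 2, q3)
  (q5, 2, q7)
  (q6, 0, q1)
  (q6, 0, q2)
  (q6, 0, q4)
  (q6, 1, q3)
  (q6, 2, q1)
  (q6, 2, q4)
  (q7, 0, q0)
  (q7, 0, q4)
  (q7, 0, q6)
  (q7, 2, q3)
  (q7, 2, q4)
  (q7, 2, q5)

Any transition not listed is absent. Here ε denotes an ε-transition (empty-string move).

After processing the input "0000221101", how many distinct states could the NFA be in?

Start: ε-closure({q0}) = {q0, q3}.
Read '0': {q0, q3} → {q0, q3, q7}.
Read '0': {q0, q3, q7} → {q0, q3, q4, q6, q7}.
Read '0': {q0, q3, q4, q6, q7} → {q0, q1, q2, q3, q4, q6, q7}.
Read '0': {q0, q1, q2, q3, q4, q6, q7} → {q0, q1, q2, q3, q4, q5, q6, q7}.
Read '2': {q0, q1, q2, q3, q4, q5, q6, q7} → {q0, q1, q2, q3, q4, q5, q6, q7}.
Read '2': {q0, q1, q2, q3, q4, q5, q6, q7} → {q0, q1, q2, q3, q4, q5, q6, q7}.
Read '1': {q0, q1, q2, q3, q4, q5, q6, q7} → {q0, q1, q2, q3, q4, q5, q6}.
Read '1': {q0, q1, q2, q3, q4, q5, q6} → {q0, q1, q2, q3, q4, q5, q6}.
Read '0': {q0, q1, q2, q3, q4, q5, q6} → {q0, q1, q2, q3, q4, q5, q6, q7}.
Read '1': {q0, q1, q2, q3, q4, q5, q6, q7} → {q0, q1, q2, q3, q4, q5, q6}.
That set has 7 states.

7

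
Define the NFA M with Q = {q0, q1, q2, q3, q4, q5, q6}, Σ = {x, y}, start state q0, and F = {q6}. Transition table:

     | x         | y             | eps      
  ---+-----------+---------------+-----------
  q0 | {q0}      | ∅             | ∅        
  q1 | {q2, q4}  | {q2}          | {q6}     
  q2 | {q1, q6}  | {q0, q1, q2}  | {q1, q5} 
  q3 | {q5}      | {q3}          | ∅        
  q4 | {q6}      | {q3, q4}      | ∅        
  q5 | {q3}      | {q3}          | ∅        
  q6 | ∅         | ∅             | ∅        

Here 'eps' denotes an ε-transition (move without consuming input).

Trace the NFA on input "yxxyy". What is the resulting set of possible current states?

∅

Start in {q0}.
Read 'y': q0→∅; now ∅.
The set is empty and remains empty for the remaining 4 symbols.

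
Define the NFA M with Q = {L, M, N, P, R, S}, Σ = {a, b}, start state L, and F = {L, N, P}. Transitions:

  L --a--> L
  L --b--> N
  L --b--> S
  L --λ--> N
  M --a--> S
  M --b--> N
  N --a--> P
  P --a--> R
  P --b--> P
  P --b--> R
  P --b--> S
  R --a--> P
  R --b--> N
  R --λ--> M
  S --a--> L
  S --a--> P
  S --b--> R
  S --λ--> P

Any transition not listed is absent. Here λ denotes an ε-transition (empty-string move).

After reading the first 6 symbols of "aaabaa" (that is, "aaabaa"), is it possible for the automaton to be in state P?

Yes

Start: ε-closure({L}) = {L, N}.
Read 'a': L→{L}, N→{P}; union {L, P}; ε-closure = {L, N, P}.
Read 'a': L→{L}, N→{P}, P→{R}; union {L, P, R}; ε-closure = {L, M, N, P, R}.
Read 'a': L→{L}, M→{S}, N→{P}, P→{R}, R→{P}; union {L, P, R, S}; ε-closure = {L, M, N, P, R, S}.
Read 'b': L→{N, S}, M→{N}, N→∅, P→{P, R, S}, R→{N}, S→{R}; union {N, P, R, S}; ε-closure = {M, N, P, R, S}.
Read 'a': M→{S}, N→{P}, P→{R}, R→{P}, S→{L, P}; union {L, P, R, S}; ε-closure = {L, M, N, P, R, S}.
Read 'a': L→{L}, M→{S}, N→{P}, P→{R}, R→{P}, S→{L, P}; union {L, P, R, S}; ε-closure = {L, M, N, P, R, S}.
State P is in {L, M, N, P, R, S}.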